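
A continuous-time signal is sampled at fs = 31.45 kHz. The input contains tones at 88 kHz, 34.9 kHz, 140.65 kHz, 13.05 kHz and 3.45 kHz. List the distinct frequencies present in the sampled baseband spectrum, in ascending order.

fs/2 = 15.725 kHz.
88 kHz mod fs = 25.1 kHz.
25.1 kHz > fs/2 = 15.725 kHz, folds to fs − 25.1 kHz = 6.35 kHz.
34.9 kHz mod fs = 3.45 kHz.
3.45 kHz ≤ fs/2 = 15.725 kHz, appears at 3.45 kHz.
140.65 kHz mod fs = 14.85 kHz.
14.85 kHz ≤ fs/2 = 15.725 kHz, appears at 14.85 kHz.
13.05 kHz ≤ fs/2 = 15.725 kHz, passes unchanged.
3.45 kHz ≤ fs/2 = 15.725 kHz, passes unchanged.
Distinct values: {3.45 kHz, 6.35 kHz, 13.05 kHz, 14.85 kHz}.

3.45 kHz, 6.35 kHz, 13.05 kHz, 14.85 kHz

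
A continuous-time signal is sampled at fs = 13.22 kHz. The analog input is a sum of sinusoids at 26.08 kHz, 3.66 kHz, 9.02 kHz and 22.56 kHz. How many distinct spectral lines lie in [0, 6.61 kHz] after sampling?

fs/2 = 6.61 kHz.
26.08 kHz mod fs = 12.86 kHz.
12.86 kHz > fs/2 = 6.61 kHz, folds to fs − 12.86 kHz = 0.36 kHz.
3.66 kHz ≤ fs/2 = 6.61 kHz, passes unchanged.
9.02 kHz > fs/2 = 6.61 kHz, folds to fs − 9.02 kHz = 4.2 kHz.
22.56 kHz mod fs = 9.34 kHz.
9.34 kHz > fs/2 = 6.61 kHz, folds to fs − 9.34 kHz = 3.88 kHz.
Distinct values: {0.36 kHz, 3.66 kHz, 3.88 kHz, 4.2 kHz} → 4.

4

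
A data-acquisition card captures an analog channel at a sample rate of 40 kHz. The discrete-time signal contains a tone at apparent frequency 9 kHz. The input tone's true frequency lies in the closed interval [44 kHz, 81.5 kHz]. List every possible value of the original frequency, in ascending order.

49 kHz, 71 kHz

Frequencies that alias to 9 kHz are k·fs ± 9 kHz for integer k ≥ 0.
k=0: 9 kHz.
k=1: 31 kHz, 49 kHz.
k=2: 71 kHz, 89 kHz.
k=3: 111 kHz, 129 kHz.
Within [44 kHz, 81.5 kHz]: 49 kHz, 71 kHz.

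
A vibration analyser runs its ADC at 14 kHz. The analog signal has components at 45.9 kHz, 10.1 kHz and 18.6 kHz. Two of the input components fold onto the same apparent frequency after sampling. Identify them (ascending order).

10.1 kHz, 45.9 kHz

fs/2 = 7 kHz.
45.9 kHz mod fs = 3.9 kHz.
3.9 kHz ≤ fs/2 = 7 kHz, appears at 3.9 kHz.
10.1 kHz > fs/2 = 7 kHz, folds to fs − 10.1 kHz = 3.9 kHz.
18.6 kHz mod fs = 4.6 kHz.
4.6 kHz ≤ fs/2 = 7 kHz, appears at 4.6 kHz.
10.1 kHz and 45.9 kHz both map to 3.9 kHz.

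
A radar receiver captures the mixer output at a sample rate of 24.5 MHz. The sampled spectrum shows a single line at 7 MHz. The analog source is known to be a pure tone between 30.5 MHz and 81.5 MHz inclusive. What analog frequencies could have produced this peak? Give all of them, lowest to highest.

Frequencies that alias to 7 MHz are k·fs ± 7 MHz for integer k ≥ 0.
k=0: 7 MHz.
k=1: 17.5 MHz, 31.5 MHz.
k=2: 42 MHz, 56 MHz.
k=3: 66.5 MHz, 80.5 MHz.
k=4: 91 MHz, 105 MHz.
Within [30.5 MHz, 81.5 MHz]: 31.5 MHz, 42 MHz, 56 MHz, 66.5 MHz, 80.5 MHz.

31.5 MHz, 42 MHz, 56 MHz, 66.5 MHz, 80.5 MHz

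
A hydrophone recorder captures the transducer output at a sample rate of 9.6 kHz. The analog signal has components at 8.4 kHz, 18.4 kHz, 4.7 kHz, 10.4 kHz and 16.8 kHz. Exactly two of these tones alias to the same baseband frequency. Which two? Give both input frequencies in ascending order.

fs/2 = 4.8 kHz.
8.4 kHz > fs/2 = 4.8 kHz, folds to fs − 8.4 kHz = 1.2 kHz.
18.4 kHz mod fs = 8.8 kHz.
8.8 kHz > fs/2 = 4.8 kHz, folds to fs − 8.8 kHz = 0.8 kHz.
4.7 kHz ≤ fs/2 = 4.8 kHz, passes unchanged.
10.4 kHz mod fs = 0.8 kHz.
0.8 kHz ≤ fs/2 = 4.8 kHz, appears at 0.8 kHz.
16.8 kHz mod fs = 7.2 kHz.
7.2 kHz > fs/2 = 4.8 kHz, folds to fs − 7.2 kHz = 2.4 kHz.
10.4 kHz and 18.4 kHz both map to 0.8 kHz.

10.4 kHz, 18.4 kHz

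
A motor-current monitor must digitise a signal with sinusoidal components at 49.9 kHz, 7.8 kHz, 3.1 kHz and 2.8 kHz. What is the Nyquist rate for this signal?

99.8 kHz

Highest-frequency component: 49.9 kHz.
Nyquist rate = 2 × 49.9 kHz = 99.8 kHz.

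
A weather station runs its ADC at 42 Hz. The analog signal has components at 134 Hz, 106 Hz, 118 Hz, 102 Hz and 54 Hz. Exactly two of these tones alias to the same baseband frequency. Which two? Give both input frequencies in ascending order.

118 Hz, 134 Hz

fs/2 = 21 Hz.
134 Hz mod fs = 8 Hz.
8 Hz ≤ fs/2 = 21 Hz, appears at 8 Hz.
106 Hz mod fs = 22 Hz.
22 Hz > fs/2 = 21 Hz, folds to fs − 22 Hz = 20 Hz.
118 Hz mod fs = 34 Hz.
34 Hz > fs/2 = 21 Hz, folds to fs − 34 Hz = 8 Hz.
102 Hz mod fs = 18 Hz.
18 Hz ≤ fs/2 = 21 Hz, appears at 18 Hz.
54 Hz mod fs = 12 Hz.
12 Hz ≤ fs/2 = 21 Hz, appears at 12 Hz.
118 Hz and 134 Hz both map to 8 Hz.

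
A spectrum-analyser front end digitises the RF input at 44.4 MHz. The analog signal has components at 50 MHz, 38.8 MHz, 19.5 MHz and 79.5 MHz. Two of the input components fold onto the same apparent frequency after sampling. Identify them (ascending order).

38.8 MHz, 50 MHz

fs/2 = 22.2 MHz.
50 MHz mod fs = 5.6 MHz.
5.6 MHz ≤ fs/2 = 22.2 MHz, appears at 5.6 MHz.
38.8 MHz > fs/2 = 22.2 MHz, folds to fs − 38.8 MHz = 5.6 MHz.
19.5 MHz ≤ fs/2 = 22.2 MHz, passes unchanged.
79.5 MHz mod fs = 35.1 MHz.
35.1 MHz > fs/2 = 22.2 MHz, folds to fs − 35.1 MHz = 9.3 MHz.
38.8 MHz and 50 MHz both map to 5.6 MHz.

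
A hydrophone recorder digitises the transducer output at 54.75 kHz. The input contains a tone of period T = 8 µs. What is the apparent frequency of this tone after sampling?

15.5 kHz

T = 8 µs → f = 1/T = 125 kHz.
125 kHz mod fs = 15.5 kHz.
15.5 kHz ≤ fs/2 = 27.375 kHz, appears at 15.5 kHz.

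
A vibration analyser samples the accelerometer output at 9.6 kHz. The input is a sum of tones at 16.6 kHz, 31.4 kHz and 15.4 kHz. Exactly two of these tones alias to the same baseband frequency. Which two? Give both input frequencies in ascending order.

fs/2 = 4.8 kHz.
16.6 kHz mod fs = 7 kHz.
7 kHz > fs/2 = 4.8 kHz, folds to fs − 7 kHz = 2.6 kHz.
31.4 kHz mod fs = 2.6 kHz.
2.6 kHz ≤ fs/2 = 4.8 kHz, appears at 2.6 kHz.
15.4 kHz mod fs = 5.8 kHz.
5.8 kHz > fs/2 = 4.8 kHz, folds to fs − 5.8 kHz = 3.8 kHz.
16.6 kHz and 31.4 kHz both map to 2.6 kHz.

16.6 kHz, 31.4 kHz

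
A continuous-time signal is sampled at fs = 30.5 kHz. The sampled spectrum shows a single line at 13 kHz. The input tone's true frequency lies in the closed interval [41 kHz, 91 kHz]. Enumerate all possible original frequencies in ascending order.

Frequencies that alias to 13 kHz are k·fs ± 13 kHz for integer k ≥ 0.
k=0: 13 kHz.
k=1: 17.5 kHz, 43.5 kHz.
k=2: 48 kHz, 74 kHz.
k=3: 78.5 kHz, 104.5 kHz.
k=4: 109 kHz, 135 kHz.
Within [41 kHz, 91 kHz]: 43.5 kHz, 48 kHz, 74 kHz, 78.5 kHz.

43.5 kHz, 48 kHz, 74 kHz, 78.5 kHz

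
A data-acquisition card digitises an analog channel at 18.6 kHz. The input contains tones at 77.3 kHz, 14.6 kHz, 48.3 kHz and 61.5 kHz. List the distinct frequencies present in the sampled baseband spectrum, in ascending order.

fs/2 = 9.3 kHz.
77.3 kHz mod fs = 2.9 kHz.
2.9 kHz ≤ fs/2 = 9.3 kHz, appears at 2.9 kHz.
14.6 kHz > fs/2 = 9.3 kHz, folds to fs − 14.6 kHz = 4 kHz.
48.3 kHz mod fs = 11.1 kHz.
11.1 kHz > fs/2 = 9.3 kHz, folds to fs − 11.1 kHz = 7.5 kHz.
61.5 kHz mod fs = 5.7 kHz.
5.7 kHz ≤ fs/2 = 9.3 kHz, appears at 5.7 kHz.
Distinct values: {2.9 kHz, 4 kHz, 5.7 kHz, 7.5 kHz}.

2.9 kHz, 4 kHz, 5.7 kHz, 7.5 kHz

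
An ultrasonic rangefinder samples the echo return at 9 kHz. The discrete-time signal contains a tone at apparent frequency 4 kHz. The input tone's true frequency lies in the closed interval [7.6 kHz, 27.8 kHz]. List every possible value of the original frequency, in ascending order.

13 kHz, 14 kHz, 22 kHz, 23 kHz

Frequencies that alias to 4 kHz are k·fs ± 4 kHz for integer k ≥ 0.
k=0: 4 kHz.
k=1: 5 kHz, 13 kHz.
k=2: 14 kHz, 22 kHz.
k=3: 23 kHz, 31 kHz.
k=4: 32 kHz, 40 kHz.
Within [7.6 kHz, 27.8 kHz]: 13 kHz, 14 kHz, 22 kHz, 23 kHz.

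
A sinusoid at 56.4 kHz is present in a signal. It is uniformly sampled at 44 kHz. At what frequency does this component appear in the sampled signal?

12.4 kHz

56.4 kHz mod fs = 12.4 kHz.
12.4 kHz ≤ fs/2 = 22 kHz, appears at 12.4 kHz.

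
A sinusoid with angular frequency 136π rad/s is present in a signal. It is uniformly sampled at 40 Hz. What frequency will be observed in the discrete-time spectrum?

12 Hz

ω = 136π rad/s → f = ω/(2π) = 68 Hz.
68 Hz mod fs = 28 Hz.
28 Hz > fs/2 = 20 Hz, folds to fs − 28 Hz = 12 Hz.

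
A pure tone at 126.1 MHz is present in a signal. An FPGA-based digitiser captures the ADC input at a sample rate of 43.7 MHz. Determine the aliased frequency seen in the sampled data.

126.1 MHz mod fs = 38.7 MHz.
38.7 MHz > fs/2 = 21.85 MHz, folds to fs − 38.7 MHz = 5 MHz.

5 MHz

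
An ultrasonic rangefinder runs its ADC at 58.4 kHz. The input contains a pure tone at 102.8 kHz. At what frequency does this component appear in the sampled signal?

102.8 kHz mod fs = 44.4 kHz.
44.4 kHz > fs/2 = 29.2 kHz, folds to fs − 44.4 kHz = 14 kHz.

14 kHz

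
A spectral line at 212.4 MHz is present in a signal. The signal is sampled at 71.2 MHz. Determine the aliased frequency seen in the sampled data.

1.2 MHz

212.4 MHz mod fs = 70 MHz.
70 MHz > fs/2 = 35.6 MHz, folds to fs − 70 MHz = 1.2 MHz.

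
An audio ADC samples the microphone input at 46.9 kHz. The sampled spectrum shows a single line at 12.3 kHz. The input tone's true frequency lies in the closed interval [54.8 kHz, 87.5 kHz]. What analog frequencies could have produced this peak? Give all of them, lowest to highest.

59.2 kHz, 81.5 kHz

Frequencies that alias to 12.3 kHz are k·fs ± 12.3 kHz for integer k ≥ 0.
k=0: 12.3 kHz.
k=1: 34.6 kHz, 59.2 kHz.
k=2: 81.5 kHz, 106.1 kHz.
k=3: 128.4 kHz, 153 kHz.
Within [54.8 kHz, 87.5 kHz]: 59.2 kHz, 81.5 kHz.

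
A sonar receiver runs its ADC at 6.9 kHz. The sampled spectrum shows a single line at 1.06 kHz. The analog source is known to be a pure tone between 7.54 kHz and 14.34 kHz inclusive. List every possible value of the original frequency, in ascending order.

Frequencies that alias to 1.06 kHz are k·fs ± 1.06 kHz for integer k ≥ 0.
k=0: 1.06 kHz.
k=1: 5.84 kHz, 7.96 kHz.
k=2: 12.74 kHz, 14.86 kHz.
k=3: 19.64 kHz, 21.76 kHz.
Within [7.54 kHz, 14.34 kHz]: 7.96 kHz, 12.74 kHz.

7.96 kHz, 12.74 kHz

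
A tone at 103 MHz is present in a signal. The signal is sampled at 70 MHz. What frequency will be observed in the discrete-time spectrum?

103 MHz mod fs = 33 MHz.
33 MHz ≤ fs/2 = 35 MHz, appears at 33 MHz.

33 MHz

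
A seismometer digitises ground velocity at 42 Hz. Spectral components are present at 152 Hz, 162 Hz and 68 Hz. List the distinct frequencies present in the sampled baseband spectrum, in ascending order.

fs/2 = 21 Hz.
152 Hz mod fs = 26 Hz.
26 Hz > fs/2 = 21 Hz, folds to fs − 26 Hz = 16 Hz.
162 Hz mod fs = 36 Hz.
36 Hz > fs/2 = 21 Hz, folds to fs − 36 Hz = 6 Hz.
68 Hz mod fs = 26 Hz.
26 Hz > fs/2 = 21 Hz, folds to fs − 26 Hz = 16 Hz.
Distinct values: {6 Hz, 16 Hz}.

6 Hz, 16 Hz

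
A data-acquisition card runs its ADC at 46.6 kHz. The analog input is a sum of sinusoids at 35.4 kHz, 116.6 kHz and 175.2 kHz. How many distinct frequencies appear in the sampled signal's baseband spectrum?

fs/2 = 23.3 kHz.
35.4 kHz > fs/2 = 23.3 kHz, folds to fs − 35.4 kHz = 11.2 kHz.
116.6 kHz mod fs = 23.4 kHz.
23.4 kHz > fs/2 = 23.3 kHz, folds to fs − 23.4 kHz = 23.2 kHz.
175.2 kHz mod fs = 35.4 kHz.
35.4 kHz > fs/2 = 23.3 kHz, folds to fs − 35.4 kHz = 11.2 kHz.
Distinct values: {11.2 kHz, 23.2 kHz} → 2.

2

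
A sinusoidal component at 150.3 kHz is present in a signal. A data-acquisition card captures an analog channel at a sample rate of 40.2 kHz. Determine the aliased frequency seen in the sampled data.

150.3 kHz mod fs = 29.7 kHz.
29.7 kHz > fs/2 = 20.1 kHz, folds to fs − 29.7 kHz = 10.5 kHz.

10.5 kHz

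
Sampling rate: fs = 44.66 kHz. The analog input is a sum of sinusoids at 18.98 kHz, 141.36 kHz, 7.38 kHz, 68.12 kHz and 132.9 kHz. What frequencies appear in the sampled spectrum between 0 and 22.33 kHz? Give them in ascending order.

fs/2 = 22.33 kHz.
18.98 kHz ≤ fs/2 = 22.33 kHz, passes unchanged.
141.36 kHz mod fs = 7.38 kHz.
7.38 kHz ≤ fs/2 = 22.33 kHz, appears at 7.38 kHz.
7.38 kHz ≤ fs/2 = 22.33 kHz, passes unchanged.
68.12 kHz mod fs = 23.46 kHz.
23.46 kHz > fs/2 = 22.33 kHz, folds to fs − 23.46 kHz = 21.2 kHz.
132.9 kHz mod fs = 43.58 kHz.
43.58 kHz > fs/2 = 22.33 kHz, folds to fs − 43.58 kHz = 1.08 kHz.
Distinct values: {1.08 kHz, 7.38 kHz, 18.98 kHz, 21.2 kHz}.

1.08 kHz, 7.38 kHz, 18.98 kHz, 21.2 kHz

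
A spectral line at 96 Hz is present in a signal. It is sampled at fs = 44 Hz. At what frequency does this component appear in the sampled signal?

96 Hz mod fs = 8 Hz.
8 Hz ≤ fs/2 = 22 Hz, appears at 8 Hz.

8 Hz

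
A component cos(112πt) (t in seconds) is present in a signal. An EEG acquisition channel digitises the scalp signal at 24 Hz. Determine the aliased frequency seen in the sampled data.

ω = 112π rad/s → f = ω/(2π) = 56 Hz.
56 Hz mod fs = 8 Hz.
8 Hz ≤ fs/2 = 12 Hz, appears at 8 Hz.

8 Hz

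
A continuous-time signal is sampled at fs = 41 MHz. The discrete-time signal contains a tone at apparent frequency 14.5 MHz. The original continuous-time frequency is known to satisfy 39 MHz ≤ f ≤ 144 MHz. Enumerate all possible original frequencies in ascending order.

55.5 MHz, 67.5 MHz, 96.5 MHz, 108.5 MHz, 137.5 MHz

Frequencies that alias to 14.5 MHz are k·fs ± 14.5 MHz for integer k ≥ 0.
k=0: 14.5 MHz.
k=1: 26.5 MHz, 55.5 MHz.
k=2: 67.5 MHz, 96.5 MHz.
k=3: 108.5 MHz, 137.5 MHz.
k=4: 149.5 MHz, 178.5 MHz.
Within [39 MHz, 144 MHz]: 55.5 MHz, 67.5 MHz, 96.5 MHz, 108.5 MHz, 137.5 MHz.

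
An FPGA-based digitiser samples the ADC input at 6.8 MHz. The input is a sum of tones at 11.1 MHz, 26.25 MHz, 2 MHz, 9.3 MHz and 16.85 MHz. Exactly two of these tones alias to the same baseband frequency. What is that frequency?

fs/2 = 3.4 MHz.
11.1 MHz mod fs = 4.3 MHz.
4.3 MHz > fs/2 = 3.4 MHz, folds to fs − 4.3 MHz = 2.5 MHz.
26.25 MHz mod fs = 5.85 MHz.
5.85 MHz > fs/2 = 3.4 MHz, folds to fs − 5.85 MHz = 0.95 MHz.
2 MHz ≤ fs/2 = 3.4 MHz, passes unchanged.
9.3 MHz mod fs = 2.5 MHz.
2.5 MHz ≤ fs/2 = 3.4 MHz, appears at 2.5 MHz.
16.85 MHz mod fs = 3.25 MHz.
3.25 MHz ≤ fs/2 = 3.4 MHz, appears at 3.25 MHz.
9.3 MHz and 11.1 MHz both map to 2.5 MHz.

2.5 MHz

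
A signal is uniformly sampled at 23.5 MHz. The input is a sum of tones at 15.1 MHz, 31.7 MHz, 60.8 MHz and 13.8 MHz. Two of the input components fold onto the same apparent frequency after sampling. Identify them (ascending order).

13.8 MHz, 60.8 MHz

fs/2 = 11.75 MHz.
15.1 MHz > fs/2 = 11.75 MHz, folds to fs − 15.1 MHz = 8.4 MHz.
31.7 MHz mod fs = 8.2 MHz.
8.2 MHz ≤ fs/2 = 11.75 MHz, appears at 8.2 MHz.
60.8 MHz mod fs = 13.8 MHz.
13.8 MHz > fs/2 = 11.75 MHz, folds to fs − 13.8 MHz = 9.7 MHz.
13.8 MHz > fs/2 = 11.75 MHz, folds to fs − 13.8 MHz = 9.7 MHz.
13.8 MHz and 60.8 MHz both map to 9.7 MHz.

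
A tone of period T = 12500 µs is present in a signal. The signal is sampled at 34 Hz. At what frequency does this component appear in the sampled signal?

12 Hz

T = 12500 µs → f = 1/T = 80 Hz.
80 Hz mod fs = 12 Hz.
12 Hz ≤ fs/2 = 17 Hz, appears at 12 Hz.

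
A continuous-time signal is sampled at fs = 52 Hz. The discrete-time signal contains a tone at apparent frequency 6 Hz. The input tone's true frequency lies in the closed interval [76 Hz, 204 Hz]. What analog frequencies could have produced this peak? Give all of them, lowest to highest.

98 Hz, 110 Hz, 150 Hz, 162 Hz, 202 Hz

Frequencies that alias to 6 Hz are k·fs ± 6 Hz for integer k ≥ 0.
k=0: 6 Hz.
k=1: 46 Hz, 58 Hz.
k=2: 98 Hz, 110 Hz.
k=3: 150 Hz, 162 Hz.
k=4: 202 Hz, 214 Hz.
k=5: 254 Hz, 266 Hz.
Within [76 Hz, 204 Hz]: 98 Hz, 110 Hz, 150 Hz, 162 Hz, 202 Hz.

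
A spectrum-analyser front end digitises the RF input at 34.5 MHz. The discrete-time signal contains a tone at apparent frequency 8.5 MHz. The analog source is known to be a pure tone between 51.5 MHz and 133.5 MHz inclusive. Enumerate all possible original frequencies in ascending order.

Frequencies that alias to 8.5 MHz are k·fs ± 8.5 MHz for integer k ≥ 0.
k=0: 8.5 MHz.
k=1: 26 MHz, 43 MHz.
k=2: 60.5 MHz, 77.5 MHz.
k=3: 95 MHz, 112 MHz.
k=4: 129.5 MHz, 146.5 MHz.
k=5: 164 MHz, 181 MHz.
Within [51.5 MHz, 133.5 MHz]: 60.5 MHz, 77.5 MHz, 95 MHz, 112 MHz, 129.5 MHz.

60.5 MHz, 77.5 MHz, 95 MHz, 112 MHz, 129.5 MHz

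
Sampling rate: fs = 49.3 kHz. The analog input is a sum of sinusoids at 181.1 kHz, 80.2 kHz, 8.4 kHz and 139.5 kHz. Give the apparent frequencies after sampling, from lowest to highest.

8.4 kHz, 16.1 kHz, 18.4 kHz

fs/2 = 24.65 kHz.
181.1 kHz mod fs = 33.2 kHz.
33.2 kHz > fs/2 = 24.65 kHz, folds to fs − 33.2 kHz = 16.1 kHz.
80.2 kHz mod fs = 30.9 kHz.
30.9 kHz > fs/2 = 24.65 kHz, folds to fs − 30.9 kHz = 18.4 kHz.
8.4 kHz ≤ fs/2 = 24.65 kHz, passes unchanged.
139.5 kHz mod fs = 40.9 kHz.
40.9 kHz > fs/2 = 24.65 kHz, folds to fs − 40.9 kHz = 8.4 kHz.
Distinct values: {8.4 kHz, 16.1 kHz, 18.4 kHz}.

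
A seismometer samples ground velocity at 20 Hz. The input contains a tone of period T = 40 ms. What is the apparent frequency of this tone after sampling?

T = 40 ms → f = 1/T = 25 Hz.
25 Hz mod fs = 5 Hz.
5 Hz ≤ fs/2 = 10 Hz, appears at 5 Hz.

5 Hz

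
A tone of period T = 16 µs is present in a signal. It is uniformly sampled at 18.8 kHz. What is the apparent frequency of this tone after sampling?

T = 16 µs → f = 1/T = 62.5 kHz.
62.5 kHz mod fs = 6.1 kHz.
6.1 kHz ≤ fs/2 = 9.4 kHz, appears at 6.1 kHz.

6.1 kHz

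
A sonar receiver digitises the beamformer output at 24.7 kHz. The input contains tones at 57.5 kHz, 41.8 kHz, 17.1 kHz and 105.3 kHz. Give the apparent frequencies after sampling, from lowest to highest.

fs/2 = 12.35 kHz.
57.5 kHz mod fs = 8.1 kHz.
8.1 kHz ≤ fs/2 = 12.35 kHz, appears at 8.1 kHz.
41.8 kHz mod fs = 17.1 kHz.
17.1 kHz > fs/2 = 12.35 kHz, folds to fs − 17.1 kHz = 7.6 kHz.
17.1 kHz > fs/2 = 12.35 kHz, folds to fs − 17.1 kHz = 7.6 kHz.
105.3 kHz mod fs = 6.5 kHz.
6.5 kHz ≤ fs/2 = 12.35 kHz, appears at 6.5 kHz.
Distinct values: {6.5 kHz, 7.6 kHz, 8.1 kHz}.

6.5 kHz, 7.6 kHz, 8.1 kHz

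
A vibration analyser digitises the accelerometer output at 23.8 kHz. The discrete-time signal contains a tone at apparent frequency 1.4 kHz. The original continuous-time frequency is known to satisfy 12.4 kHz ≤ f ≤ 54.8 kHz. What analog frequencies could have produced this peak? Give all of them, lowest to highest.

22.4 kHz, 25.2 kHz, 46.2 kHz, 49 kHz

Frequencies that alias to 1.4 kHz are k·fs ± 1.4 kHz for integer k ≥ 0.
k=0: 1.4 kHz.
k=1: 22.4 kHz, 25.2 kHz.
k=2: 46.2 kHz, 49 kHz.
k=3: 70 kHz, 72.8 kHz.
Within [12.4 kHz, 54.8 kHz]: 22.4 kHz, 25.2 kHz, 46.2 kHz, 49 kHz.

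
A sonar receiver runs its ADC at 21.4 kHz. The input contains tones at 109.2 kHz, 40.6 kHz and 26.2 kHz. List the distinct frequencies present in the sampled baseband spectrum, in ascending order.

fs/2 = 10.7 kHz.
109.2 kHz mod fs = 2.2 kHz.
2.2 kHz ≤ fs/2 = 10.7 kHz, appears at 2.2 kHz.
40.6 kHz mod fs = 19.2 kHz.
19.2 kHz > fs/2 = 10.7 kHz, folds to fs − 19.2 kHz = 2.2 kHz.
26.2 kHz mod fs = 4.8 kHz.
4.8 kHz ≤ fs/2 = 10.7 kHz, appears at 4.8 kHz.
Distinct values: {2.2 kHz, 4.8 kHz}.

2.2 kHz, 4.8 kHz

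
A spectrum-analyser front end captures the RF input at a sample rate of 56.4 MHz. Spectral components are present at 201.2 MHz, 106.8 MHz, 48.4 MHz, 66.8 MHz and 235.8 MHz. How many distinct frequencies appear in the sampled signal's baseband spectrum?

5

fs/2 = 28.2 MHz.
201.2 MHz mod fs = 32 MHz.
32 MHz > fs/2 = 28.2 MHz, folds to fs − 32 MHz = 24.4 MHz.
106.8 MHz mod fs = 50.4 MHz.
50.4 MHz > fs/2 = 28.2 MHz, folds to fs − 50.4 MHz = 6 MHz.
48.4 MHz > fs/2 = 28.2 MHz, folds to fs − 48.4 MHz = 8 MHz.
66.8 MHz mod fs = 10.4 MHz.
10.4 MHz ≤ fs/2 = 28.2 MHz, appears at 10.4 MHz.
235.8 MHz mod fs = 10.2 MHz.
10.2 MHz ≤ fs/2 = 28.2 MHz, appears at 10.2 MHz.
Distinct values: {6 MHz, 8 MHz, 10.2 MHz, 10.4 MHz, 24.4 MHz} → 5.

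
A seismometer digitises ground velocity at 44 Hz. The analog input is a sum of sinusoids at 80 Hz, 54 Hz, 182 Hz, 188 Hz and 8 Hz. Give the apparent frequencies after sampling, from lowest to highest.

fs/2 = 22 Hz.
80 Hz mod fs = 36 Hz.
36 Hz > fs/2 = 22 Hz, folds to fs − 36 Hz = 8 Hz.
54 Hz mod fs = 10 Hz.
10 Hz ≤ fs/2 = 22 Hz, appears at 10 Hz.
182 Hz mod fs = 6 Hz.
6 Hz ≤ fs/2 = 22 Hz, appears at 6 Hz.
188 Hz mod fs = 12 Hz.
12 Hz ≤ fs/2 = 22 Hz, appears at 12 Hz.
8 Hz ≤ fs/2 = 22 Hz, passes unchanged.
Distinct values: {6 Hz, 8 Hz, 10 Hz, 12 Hz}.

6 Hz, 8 Hz, 10 Hz, 12 Hz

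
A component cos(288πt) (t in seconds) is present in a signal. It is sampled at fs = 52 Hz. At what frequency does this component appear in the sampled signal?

12 Hz

ω = 288π rad/s → f = ω/(2π) = 144 Hz.
144 Hz mod fs = 40 Hz.
40 Hz > fs/2 = 26 Hz, folds to fs − 40 Hz = 12 Hz.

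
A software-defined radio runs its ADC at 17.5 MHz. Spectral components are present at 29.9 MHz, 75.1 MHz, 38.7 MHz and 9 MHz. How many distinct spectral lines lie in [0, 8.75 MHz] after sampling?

3

fs/2 = 8.75 MHz.
29.9 MHz mod fs = 12.4 MHz.
12.4 MHz > fs/2 = 8.75 MHz, folds to fs − 12.4 MHz = 5.1 MHz.
75.1 MHz mod fs = 5.1 MHz.
5.1 MHz ≤ fs/2 = 8.75 MHz, appears at 5.1 MHz.
38.7 MHz mod fs = 3.7 MHz.
3.7 MHz ≤ fs/2 = 8.75 MHz, appears at 3.7 MHz.
9 MHz > fs/2 = 8.75 MHz, folds to fs − 9 MHz = 8.5 MHz.
Distinct values: {3.7 MHz, 5.1 MHz, 8.5 MHz} → 3.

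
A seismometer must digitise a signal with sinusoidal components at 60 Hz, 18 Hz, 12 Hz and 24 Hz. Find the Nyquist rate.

Highest-frequency component: 60 Hz.
Nyquist rate = 2 × 60 Hz = 120 Hz.

120 Hz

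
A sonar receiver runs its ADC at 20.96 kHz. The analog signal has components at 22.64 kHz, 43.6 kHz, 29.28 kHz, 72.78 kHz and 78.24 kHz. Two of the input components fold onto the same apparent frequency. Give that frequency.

1.68 kHz

fs/2 = 10.48 kHz.
22.64 kHz mod fs = 1.68 kHz.
1.68 kHz ≤ fs/2 = 10.48 kHz, appears at 1.68 kHz.
43.6 kHz mod fs = 1.68 kHz.
1.68 kHz ≤ fs/2 = 10.48 kHz, appears at 1.68 kHz.
29.28 kHz mod fs = 8.32 kHz.
8.32 kHz ≤ fs/2 = 10.48 kHz, appears at 8.32 kHz.
72.78 kHz mod fs = 9.9 kHz.
9.9 kHz ≤ fs/2 = 10.48 kHz, appears at 9.9 kHz.
78.24 kHz mod fs = 15.36 kHz.
15.36 kHz > fs/2 = 10.48 kHz, folds to fs − 15.36 kHz = 5.6 kHz.
22.64 kHz and 43.6 kHz both map to 1.68 kHz.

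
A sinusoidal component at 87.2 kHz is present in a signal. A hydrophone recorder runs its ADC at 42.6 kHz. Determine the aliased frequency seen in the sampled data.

2 kHz

87.2 kHz mod fs = 2 kHz.
2 kHz ≤ fs/2 = 21.3 kHz, appears at 2 kHz.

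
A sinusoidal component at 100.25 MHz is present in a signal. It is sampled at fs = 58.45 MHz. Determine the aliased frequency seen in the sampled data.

16.65 MHz

100.25 MHz mod fs = 41.8 MHz.
41.8 MHz > fs/2 = 29.225 MHz, folds to fs − 41.8 MHz = 16.65 MHz.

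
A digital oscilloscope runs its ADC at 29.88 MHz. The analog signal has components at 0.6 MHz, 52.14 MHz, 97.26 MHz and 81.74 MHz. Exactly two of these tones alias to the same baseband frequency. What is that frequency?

fs/2 = 14.94 MHz.
0.6 MHz ≤ fs/2 = 14.94 MHz, passes unchanged.
52.14 MHz mod fs = 22.26 MHz.
22.26 MHz > fs/2 = 14.94 MHz, folds to fs − 22.26 MHz = 7.62 MHz.
97.26 MHz mod fs = 7.62 MHz.
7.62 MHz ≤ fs/2 = 14.94 MHz, appears at 7.62 MHz.
81.74 MHz mod fs = 21.98 MHz.
21.98 MHz > fs/2 = 14.94 MHz, folds to fs − 21.98 MHz = 7.9 MHz.
52.14 MHz and 97.26 MHz both map to 7.62 MHz.

7.62 MHz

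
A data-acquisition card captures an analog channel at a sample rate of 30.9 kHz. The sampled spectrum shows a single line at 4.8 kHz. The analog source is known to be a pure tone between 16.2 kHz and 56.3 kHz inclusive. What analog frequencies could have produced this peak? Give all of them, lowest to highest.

Frequencies that alias to 4.8 kHz are k·fs ± 4.8 kHz for integer k ≥ 0.
k=0: 4.8 kHz.
k=1: 26.1 kHz, 35.7 kHz.
k=2: 57 kHz, 66.6 kHz.
Within [16.2 kHz, 56.3 kHz]: 26.1 kHz, 35.7 kHz.

26.1 kHz, 35.7 kHz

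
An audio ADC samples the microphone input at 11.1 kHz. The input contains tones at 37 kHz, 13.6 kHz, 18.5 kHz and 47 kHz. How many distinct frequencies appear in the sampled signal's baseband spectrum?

fs/2 = 5.55 kHz.
37 kHz mod fs = 3.7 kHz.
3.7 kHz ≤ fs/2 = 5.55 kHz, appears at 3.7 kHz.
13.6 kHz mod fs = 2.5 kHz.
2.5 kHz ≤ fs/2 = 5.55 kHz, appears at 2.5 kHz.
18.5 kHz mod fs = 7.4 kHz.
7.4 kHz > fs/2 = 5.55 kHz, folds to fs − 7.4 kHz = 3.7 kHz.
47 kHz mod fs = 2.6 kHz.
2.6 kHz ≤ fs/2 = 5.55 kHz, appears at 2.6 kHz.
Distinct values: {2.5 kHz, 2.6 kHz, 3.7 kHz} → 3.

3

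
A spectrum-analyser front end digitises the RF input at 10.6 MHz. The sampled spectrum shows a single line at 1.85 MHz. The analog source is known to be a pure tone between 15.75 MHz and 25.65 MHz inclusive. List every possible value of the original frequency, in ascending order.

Frequencies that alias to 1.85 MHz are k·fs ± 1.85 MHz for integer k ≥ 0.
k=0: 1.85 MHz.
k=1: 8.75 MHz, 12.45 MHz.
k=2: 19.35 MHz, 23.05 MHz.
k=3: 29.95 MHz, 33.65 MHz.
Within [15.75 MHz, 25.65 MHz]: 19.35 MHz, 23.05 MHz.

19.35 MHz, 23.05 MHz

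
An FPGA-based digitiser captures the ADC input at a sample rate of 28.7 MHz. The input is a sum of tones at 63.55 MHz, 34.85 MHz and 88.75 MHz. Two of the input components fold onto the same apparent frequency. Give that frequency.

6.15 MHz

fs/2 = 14.35 MHz.
63.55 MHz mod fs = 6.15 MHz.
6.15 MHz ≤ fs/2 = 14.35 MHz, appears at 6.15 MHz.
34.85 MHz mod fs = 6.15 MHz.
6.15 MHz ≤ fs/2 = 14.35 MHz, appears at 6.15 MHz.
88.75 MHz mod fs = 2.65 MHz.
2.65 MHz ≤ fs/2 = 14.35 MHz, appears at 2.65 MHz.
34.85 MHz and 63.55 MHz both map to 6.15 MHz.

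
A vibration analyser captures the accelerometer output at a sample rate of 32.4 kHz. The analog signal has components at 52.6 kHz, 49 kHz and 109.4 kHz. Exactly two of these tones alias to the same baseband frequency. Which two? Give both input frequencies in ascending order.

52.6 kHz, 109.4 kHz

fs/2 = 16.2 kHz.
52.6 kHz mod fs = 20.2 kHz.
20.2 kHz > fs/2 = 16.2 kHz, folds to fs − 20.2 kHz = 12.2 kHz.
49 kHz mod fs = 16.6 kHz.
16.6 kHz > fs/2 = 16.2 kHz, folds to fs − 16.6 kHz = 15.8 kHz.
109.4 kHz mod fs = 12.2 kHz.
12.2 kHz ≤ fs/2 = 16.2 kHz, appears at 12.2 kHz.
52.6 kHz and 109.4 kHz both map to 12.2 kHz.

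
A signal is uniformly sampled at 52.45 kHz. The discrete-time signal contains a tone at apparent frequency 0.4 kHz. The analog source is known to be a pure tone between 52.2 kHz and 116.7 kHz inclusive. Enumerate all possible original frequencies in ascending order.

Frequencies that alias to 0.4 kHz are k·fs ± 0.4 kHz for integer k ≥ 0.
k=0: 0.4 kHz.
k=1: 52.05 kHz, 52.85 kHz.
k=2: 104.5 kHz, 105.3 kHz.
k=3: 156.95 kHz, 157.75 kHz.
Within [52.2 kHz, 116.7 kHz]: 52.85 kHz, 104.5 kHz, 105.3 kHz.

52.85 kHz, 104.5 kHz, 105.3 kHz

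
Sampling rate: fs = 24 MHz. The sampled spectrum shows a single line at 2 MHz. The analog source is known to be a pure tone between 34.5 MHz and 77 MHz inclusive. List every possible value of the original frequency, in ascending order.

Frequencies that alias to 2 MHz are k·fs ± 2 MHz for integer k ≥ 0.
k=0: 2 MHz.
k=1: 22 MHz, 26 MHz.
k=2: 46 MHz, 50 MHz.
k=3: 70 MHz, 74 MHz.
k=4: 94 MHz, 98 MHz.
Within [34.5 MHz, 77 MHz]: 46 MHz, 50 MHz, 70 MHz, 74 MHz.

46 MHz, 50 MHz, 70 MHz, 74 MHz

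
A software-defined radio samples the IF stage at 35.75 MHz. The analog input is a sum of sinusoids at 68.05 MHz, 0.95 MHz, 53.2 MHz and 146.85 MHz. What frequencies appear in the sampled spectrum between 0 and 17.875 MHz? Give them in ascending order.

0.95 MHz, 3.45 MHz, 3.85 MHz, 17.45 MHz

fs/2 = 17.875 MHz.
68.05 MHz mod fs = 32.3 MHz.
32.3 MHz > fs/2 = 17.875 MHz, folds to fs − 32.3 MHz = 3.45 MHz.
0.95 MHz ≤ fs/2 = 17.875 MHz, passes unchanged.
53.2 MHz mod fs = 17.45 MHz.
17.45 MHz ≤ fs/2 = 17.875 MHz, appears at 17.45 MHz.
146.85 MHz mod fs = 3.85 MHz.
3.85 MHz ≤ fs/2 = 17.875 MHz, appears at 3.85 MHz.
Distinct values: {0.95 MHz, 3.45 MHz, 3.85 MHz, 17.45 MHz}.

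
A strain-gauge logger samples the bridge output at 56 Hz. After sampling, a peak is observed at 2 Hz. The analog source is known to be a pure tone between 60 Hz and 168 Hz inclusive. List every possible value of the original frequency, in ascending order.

110 Hz, 114 Hz, 166 Hz

Frequencies that alias to 2 Hz are k·fs ± 2 Hz for integer k ≥ 0.
k=0: 2 Hz.
k=1: 54 Hz, 58 Hz.
k=2: 110 Hz, 114 Hz.
k=3: 166 Hz, 170 Hz.
k=4: 222 Hz, 226 Hz.
Within [60 Hz, 168 Hz]: 110 Hz, 114 Hz, 166 Hz.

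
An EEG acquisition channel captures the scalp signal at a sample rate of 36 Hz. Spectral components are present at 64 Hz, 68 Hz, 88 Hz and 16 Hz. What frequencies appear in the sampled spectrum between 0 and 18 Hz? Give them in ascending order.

fs/2 = 18 Hz.
64 Hz mod fs = 28 Hz.
28 Hz > fs/2 = 18 Hz, folds to fs − 28 Hz = 8 Hz.
68 Hz mod fs = 32 Hz.
32 Hz > fs/2 = 18 Hz, folds to fs − 32 Hz = 4 Hz.
88 Hz mod fs = 16 Hz.
16 Hz ≤ fs/2 = 18 Hz, appears at 16 Hz.
16 Hz ≤ fs/2 = 18 Hz, passes unchanged.
Distinct values: {4 Hz, 8 Hz, 16 Hz}.

4 Hz, 8 Hz, 16 Hz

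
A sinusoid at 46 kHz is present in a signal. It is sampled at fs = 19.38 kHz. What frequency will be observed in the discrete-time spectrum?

46 kHz mod fs = 7.24 kHz.
7.24 kHz ≤ fs/2 = 9.69 kHz, appears at 7.24 kHz.

7.24 kHz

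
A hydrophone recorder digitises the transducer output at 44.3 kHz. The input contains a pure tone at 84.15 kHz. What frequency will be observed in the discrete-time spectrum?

4.45 kHz

84.15 kHz mod fs = 39.85 kHz.
39.85 kHz > fs/2 = 22.15 kHz, folds to fs − 39.85 kHz = 4.45 kHz.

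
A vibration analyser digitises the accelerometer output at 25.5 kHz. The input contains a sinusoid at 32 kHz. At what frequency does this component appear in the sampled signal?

6.5 kHz

32 kHz mod fs = 6.5 kHz.
6.5 kHz ≤ fs/2 = 12.75 kHz, appears at 6.5 kHz.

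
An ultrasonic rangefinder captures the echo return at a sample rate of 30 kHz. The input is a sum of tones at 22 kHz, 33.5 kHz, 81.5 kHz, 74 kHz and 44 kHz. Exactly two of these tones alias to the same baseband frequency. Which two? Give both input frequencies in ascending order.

fs/2 = 15 kHz.
22 kHz > fs/2 = 15 kHz, folds to fs − 22 kHz = 8 kHz.
33.5 kHz mod fs = 3.5 kHz.
3.5 kHz ≤ fs/2 = 15 kHz, appears at 3.5 kHz.
81.5 kHz mod fs = 21.5 kHz.
21.5 kHz > fs/2 = 15 kHz, folds to fs − 21.5 kHz = 8.5 kHz.
74 kHz mod fs = 14 kHz.
14 kHz ≤ fs/2 = 15 kHz, appears at 14 kHz.
44 kHz mod fs = 14 kHz.
14 kHz ≤ fs/2 = 15 kHz, appears at 14 kHz.
44 kHz and 74 kHz both map to 14 kHz.

44 kHz, 74 kHz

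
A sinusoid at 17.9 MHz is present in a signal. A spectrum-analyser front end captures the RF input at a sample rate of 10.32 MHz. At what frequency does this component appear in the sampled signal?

17.9 MHz mod fs = 7.58 MHz.
7.58 MHz > fs/2 = 5.16 MHz, folds to fs − 7.58 MHz = 2.74 MHz.

2.74 MHz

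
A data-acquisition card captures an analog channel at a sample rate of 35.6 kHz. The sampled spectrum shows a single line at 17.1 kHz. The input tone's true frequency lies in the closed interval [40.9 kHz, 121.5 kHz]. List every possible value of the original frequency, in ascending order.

Frequencies that alias to 17.1 kHz are k·fs ± 17.1 kHz for integer k ≥ 0.
k=0: 17.1 kHz.
k=1: 18.5 kHz, 52.7 kHz.
k=2: 54.1 kHz, 88.3 kHz.
k=3: 89.7 kHz, 123.9 kHz.
k=4: 125.3 kHz, 159.5 kHz.
Within [40.9 kHz, 121.5 kHz]: 52.7 kHz, 54.1 kHz, 88.3 kHz, 89.7 kHz.

52.7 kHz, 54.1 kHz, 88.3 kHz, 89.7 kHz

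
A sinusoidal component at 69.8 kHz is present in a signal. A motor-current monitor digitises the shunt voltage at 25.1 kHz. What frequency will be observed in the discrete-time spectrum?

69.8 kHz mod fs = 19.6 kHz.
19.6 kHz > fs/2 = 12.55 kHz, folds to fs − 19.6 kHz = 5.5 kHz.

5.5 kHz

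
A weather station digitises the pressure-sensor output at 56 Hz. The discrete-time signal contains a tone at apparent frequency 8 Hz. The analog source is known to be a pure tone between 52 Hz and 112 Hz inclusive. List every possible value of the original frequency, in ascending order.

64 Hz, 104 Hz

Frequencies that alias to 8 Hz are k·fs ± 8 Hz for integer k ≥ 0.
k=0: 8 Hz.
k=1: 48 Hz, 64 Hz.
k=2: 104 Hz, 120 Hz.
k=3: 160 Hz, 176 Hz.
Within [52 Hz, 112 Hz]: 64 Hz, 104 Hz.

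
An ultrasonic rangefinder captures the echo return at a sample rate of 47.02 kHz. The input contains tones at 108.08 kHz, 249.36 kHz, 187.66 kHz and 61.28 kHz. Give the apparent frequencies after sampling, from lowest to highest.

fs/2 = 23.51 kHz.
108.08 kHz mod fs = 14.04 kHz.
14.04 kHz ≤ fs/2 = 23.51 kHz, appears at 14.04 kHz.
249.36 kHz mod fs = 14.26 kHz.
14.26 kHz ≤ fs/2 = 23.51 kHz, appears at 14.26 kHz.
187.66 kHz mod fs = 46.6 kHz.
46.6 kHz > fs/2 = 23.51 kHz, folds to fs − 46.6 kHz = 0.42 kHz.
61.28 kHz mod fs = 14.26 kHz.
14.26 kHz ≤ fs/2 = 23.51 kHz, appears at 14.26 kHz.
Distinct values: {0.42 kHz, 14.04 kHz, 14.26 kHz}.

0.42 kHz, 14.04 kHz, 14.26 kHz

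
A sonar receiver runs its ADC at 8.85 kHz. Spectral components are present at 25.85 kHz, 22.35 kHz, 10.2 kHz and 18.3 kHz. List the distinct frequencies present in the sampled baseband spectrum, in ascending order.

fs/2 = 4.425 kHz.
25.85 kHz mod fs = 8.15 kHz.
8.15 kHz > fs/2 = 4.425 kHz, folds to fs − 8.15 kHz = 0.7 kHz.
22.35 kHz mod fs = 4.65 kHz.
4.65 kHz > fs/2 = 4.425 kHz, folds to fs − 4.65 kHz = 4.2 kHz.
10.2 kHz mod fs = 1.35 kHz.
1.35 kHz ≤ fs/2 = 4.425 kHz, appears at 1.35 kHz.
18.3 kHz mod fs = 0.6 kHz.
0.6 kHz ≤ fs/2 = 4.425 kHz, appears at 0.6 kHz.
Distinct values: {0.6 kHz, 0.7 kHz, 1.35 kHz, 4.2 kHz}.

0.6 kHz, 0.7 kHz, 1.35 kHz, 4.2 kHz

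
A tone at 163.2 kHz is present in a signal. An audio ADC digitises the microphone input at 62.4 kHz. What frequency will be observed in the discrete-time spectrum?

163.2 kHz mod fs = 38.4 kHz.
38.4 kHz > fs/2 = 31.2 kHz, folds to fs − 38.4 kHz = 24 kHz.

24 kHz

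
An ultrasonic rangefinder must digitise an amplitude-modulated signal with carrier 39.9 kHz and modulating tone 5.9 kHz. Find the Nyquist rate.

91.6 kHz

AM sidebands sit at fc ± fm = 34 kHz and 45.8 kHz.
Highest-frequency component: 45.8 kHz.
Nyquist rate = 2 × 45.8 kHz = 91.6 kHz.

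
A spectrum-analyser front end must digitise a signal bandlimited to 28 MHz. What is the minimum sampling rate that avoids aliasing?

56 MHz

Nyquist rate = 2 × 28 MHz = 56 MHz.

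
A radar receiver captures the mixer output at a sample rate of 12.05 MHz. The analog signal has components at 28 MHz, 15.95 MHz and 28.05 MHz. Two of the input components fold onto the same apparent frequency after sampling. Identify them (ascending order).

fs/2 = 6.025 MHz.
28 MHz mod fs = 3.9 MHz.
3.9 MHz ≤ fs/2 = 6.025 MHz, appears at 3.9 MHz.
15.95 MHz mod fs = 3.9 MHz.
3.9 MHz ≤ fs/2 = 6.025 MHz, appears at 3.9 MHz.
28.05 MHz mod fs = 3.95 MHz.
3.95 MHz ≤ fs/2 = 6.025 MHz, appears at 3.95 MHz.
15.95 MHz and 28 MHz both map to 3.9 MHz.

15.95 MHz, 28 MHz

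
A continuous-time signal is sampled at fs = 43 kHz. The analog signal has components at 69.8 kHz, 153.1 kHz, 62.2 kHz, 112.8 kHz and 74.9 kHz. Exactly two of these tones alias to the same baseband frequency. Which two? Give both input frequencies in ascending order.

69.8 kHz, 112.8 kHz

fs/2 = 21.5 kHz.
69.8 kHz mod fs = 26.8 kHz.
26.8 kHz > fs/2 = 21.5 kHz, folds to fs − 26.8 kHz = 16.2 kHz.
153.1 kHz mod fs = 24.1 kHz.
24.1 kHz > fs/2 = 21.5 kHz, folds to fs − 24.1 kHz = 18.9 kHz.
62.2 kHz mod fs = 19.2 kHz.
19.2 kHz ≤ fs/2 = 21.5 kHz, appears at 19.2 kHz.
112.8 kHz mod fs = 26.8 kHz.
26.8 kHz > fs/2 = 21.5 kHz, folds to fs − 26.8 kHz = 16.2 kHz.
74.9 kHz mod fs = 31.9 kHz.
31.9 kHz > fs/2 = 21.5 kHz, folds to fs − 31.9 kHz = 11.1 kHz.
69.8 kHz and 112.8 kHz both map to 16.2 kHz.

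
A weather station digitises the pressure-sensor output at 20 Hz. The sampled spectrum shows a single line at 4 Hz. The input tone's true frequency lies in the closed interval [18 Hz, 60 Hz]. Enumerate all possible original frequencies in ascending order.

24 Hz, 36 Hz, 44 Hz, 56 Hz

Frequencies that alias to 4 Hz are k·fs ± 4 Hz for integer k ≥ 0.
k=0: 4 Hz.
k=1: 16 Hz, 24 Hz.
k=2: 36 Hz, 44 Hz.
k=3: 56 Hz, 64 Hz.
k=4: 76 Hz, 84 Hz.
Within [18 Hz, 60 Hz]: 24 Hz, 36 Hz, 44 Hz, 56 Hz.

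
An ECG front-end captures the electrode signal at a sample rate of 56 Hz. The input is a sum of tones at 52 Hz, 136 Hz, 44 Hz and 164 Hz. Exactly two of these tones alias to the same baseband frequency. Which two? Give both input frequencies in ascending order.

52 Hz, 164 Hz

fs/2 = 28 Hz.
52 Hz > fs/2 = 28 Hz, folds to fs − 52 Hz = 4 Hz.
136 Hz mod fs = 24 Hz.
24 Hz ≤ fs/2 = 28 Hz, appears at 24 Hz.
44 Hz > fs/2 = 28 Hz, folds to fs − 44 Hz = 12 Hz.
164 Hz mod fs = 52 Hz.
52 Hz > fs/2 = 28 Hz, folds to fs − 52 Hz = 4 Hz.
52 Hz and 164 Hz both map to 4 Hz.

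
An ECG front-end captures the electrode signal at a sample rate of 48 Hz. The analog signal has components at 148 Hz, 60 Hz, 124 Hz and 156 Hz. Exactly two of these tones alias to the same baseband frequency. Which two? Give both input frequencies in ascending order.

60 Hz, 156 Hz

fs/2 = 24 Hz.
148 Hz mod fs = 4 Hz.
4 Hz ≤ fs/2 = 24 Hz, appears at 4 Hz.
60 Hz mod fs = 12 Hz.
12 Hz ≤ fs/2 = 24 Hz, appears at 12 Hz.
124 Hz mod fs = 28 Hz.
28 Hz > fs/2 = 24 Hz, folds to fs − 28 Hz = 20 Hz.
156 Hz mod fs = 12 Hz.
12 Hz ≤ fs/2 = 24 Hz, appears at 12 Hz.
60 Hz and 156 Hz both map to 12 Hz.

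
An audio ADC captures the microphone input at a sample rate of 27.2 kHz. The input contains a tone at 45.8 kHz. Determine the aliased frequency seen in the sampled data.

8.6 kHz

45.8 kHz mod fs = 18.6 kHz.
18.6 kHz > fs/2 = 13.6 kHz, folds to fs − 18.6 kHz = 8.6 kHz.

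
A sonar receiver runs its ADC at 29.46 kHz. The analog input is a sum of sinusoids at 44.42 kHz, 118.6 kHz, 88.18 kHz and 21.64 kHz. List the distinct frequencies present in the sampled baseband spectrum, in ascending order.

fs/2 = 14.73 kHz.
44.42 kHz mod fs = 14.96 kHz.
14.96 kHz > fs/2 = 14.73 kHz, folds to fs − 14.96 kHz = 14.5 kHz.
118.6 kHz mod fs = 0.76 kHz.
0.76 kHz ≤ fs/2 = 14.73 kHz, appears at 0.76 kHz.
88.18 kHz mod fs = 29.26 kHz.
29.26 kHz > fs/2 = 14.73 kHz, folds to fs − 29.26 kHz = 0.2 kHz.
21.64 kHz > fs/2 = 14.73 kHz, folds to fs − 21.64 kHz = 7.82 kHz.
Distinct values: {0.2 kHz, 0.76 kHz, 7.82 kHz, 14.5 kHz}.

0.2 kHz, 0.76 kHz, 7.82 kHz, 14.5 kHz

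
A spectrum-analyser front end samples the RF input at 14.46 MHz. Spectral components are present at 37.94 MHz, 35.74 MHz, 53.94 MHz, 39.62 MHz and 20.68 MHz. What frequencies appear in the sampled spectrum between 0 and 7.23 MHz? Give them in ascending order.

fs/2 = 7.23 MHz.
37.94 MHz mod fs = 9.02 MHz.
9.02 MHz > fs/2 = 7.23 MHz, folds to fs − 9.02 MHz = 5.44 MHz.
35.74 MHz mod fs = 6.82 MHz.
6.82 MHz ≤ fs/2 = 7.23 MHz, appears at 6.82 MHz.
53.94 MHz mod fs = 10.56 MHz.
10.56 MHz > fs/2 = 7.23 MHz, folds to fs − 10.56 MHz = 3.9 MHz.
39.62 MHz mod fs = 10.7 MHz.
10.7 MHz > fs/2 = 7.23 MHz, folds to fs − 10.7 MHz = 3.76 MHz.
20.68 MHz mod fs = 6.22 MHz.
6.22 MHz ≤ fs/2 = 7.23 MHz, appears at 6.22 MHz.
Distinct values: {3.76 MHz, 3.9 MHz, 5.44 MHz, 6.22 MHz, 6.82 MHz}.

3.76 MHz, 3.9 MHz, 5.44 MHz, 6.22 MHz, 6.82 MHz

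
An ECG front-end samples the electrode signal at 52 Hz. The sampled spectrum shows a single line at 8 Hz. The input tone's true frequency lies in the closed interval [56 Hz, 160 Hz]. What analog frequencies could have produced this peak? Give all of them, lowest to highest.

Frequencies that alias to 8 Hz are k·fs ± 8 Hz for integer k ≥ 0.
k=0: 8 Hz.
k=1: 44 Hz, 60 Hz.
k=2: 96 Hz, 112 Hz.
k=3: 148 Hz, 164 Hz.
k=4: 200 Hz, 216 Hz.
Within [56 Hz, 160 Hz]: 60 Hz, 96 Hz, 112 Hz, 148 Hz.

60 Hz, 96 Hz, 112 Hz, 148 Hz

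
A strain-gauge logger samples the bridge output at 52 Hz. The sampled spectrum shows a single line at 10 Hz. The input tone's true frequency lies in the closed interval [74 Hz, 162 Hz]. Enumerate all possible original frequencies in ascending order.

Frequencies that alias to 10 Hz are k·fs ± 10 Hz for integer k ≥ 0.
k=0: 10 Hz.
k=1: 42 Hz, 62 Hz.
k=2: 94 Hz, 114 Hz.
k=3: 146 Hz, 166 Hz.
k=4: 198 Hz, 218 Hz.
Within [74 Hz, 162 Hz]: 94 Hz, 114 Hz, 146 Hz.

94 Hz, 114 Hz, 146 Hz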